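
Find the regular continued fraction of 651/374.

Run the Euclidean algorithm on 651 and 374; the successive quotients are the partial quotients a_0, a_1, ... (each step inverts the fractional part left over by the previous one):
  651 = 1*374 + 277, so a_0 = 1.
  374 = 1*277 + 97, so a_1 = 1.
  277 = 2*97 + 83, so a_2 = 2.
  97 = 1*83 + 14, so a_3 = 1.
  83 = 5*14 + 13, so a_4 = 5.
  14 = 1*13 + 1, so a_5 = 1.
  13 = 13*1 + 0, so a_6 = 13.
The remainder reaches 0 after 7 divisions, so the expansion has 7 partial quotients, read off in order.

[1; 1, 2, 1, 5, 1, 13]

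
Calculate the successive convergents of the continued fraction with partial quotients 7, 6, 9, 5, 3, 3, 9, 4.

7/1, 43/6, 394/55, 2013/281, 6433/898, 21312/2975, 198241/27673, 814276/113667

Using the convergent recurrence p_i = a_i*p_{i-1} + p_{i-2}, q_i = a_i*q_{i-1} + q_{i-2} with p_{-2}=0, p_{-1}=1, q_{-2}=1, q_{-1}=0:
  i=0: a_0=7, p_0 = 7*1 + 0 = 7, q_0 = 7*0 + 1 = 1.
  i=1: a_1=6, p_1 = 6*7 + 1 = 43, q_1 = 6*1 + 0 = 6.
  i=2: a_2=9, p_2 = 9*43 + 7 = 394, q_2 = 9*6 + 1 = 55.
  i=3: a_3=5, p_3 = 5*394 + 43 = 2013, q_3 = 5*55 + 6 = 281.
  i=4: a_4=3, p_4 = 3*2013 + 394 = 6433, q_4 = 3*281 + 55 = 898.
  i=5: a_5=3, p_5 = 3*6433 + 2013 = 21312, q_5 = 3*898 + 281 = 2975.
  i=6: a_6=9, p_6 = 9*21312 + 6433 = 198241, q_6 = 9*2975 + 898 = 27673.
  i=7: a_7=4, p_7 = 4*198241 + 21312 = 814276, q_7 = 4*27673 + 2975 = 113667.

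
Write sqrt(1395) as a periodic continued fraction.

[37; (2, 1, 6, 8, 6, 1, 2, 74)]

Write x_i = (sqrt(1395) + m_i)/d_i with (m_0, d_0) = (0, 1). a_0 = floor(sqrt(1395)) = 37, since 37^2 = 1369 <= 1395 < 1444 = 38^2.
Iterate m_{i+1} = d_i*a_i - m_i, d_{i+1} = (1395 - m_{i+1}^2)/d_i, a_{i+1} = floor((a_0 + m_{i+1})/d_{i+1}):
  m_1 = 1*37 - 0 = 37, d_1 = (1395 - 37^2)/1 = 26/1 = 26, a_1 = floor((37 + 37)/26) = 2.
  m_2 = 26*2 - 37 = 15, d_2 = (1395 - 15^2)/26 = 1170/26 = 45, a_2 = floor((37 + 15)/45) = 1.
  m_3 = 45*1 - 15 = 30, d_3 = (1395 - 30^2)/45 = 495/45 = 11, a_3 = floor((37 + 30)/11) = 6.
  m_4 = 11*6 - 30 = 36, d_4 = (1395 - 36^2)/11 = 99/11 = 9, a_4 = floor((37 + 36)/9) = 8.
  m_5 = 9*8 - 36 = 36, d_5 = (1395 - 36^2)/9 = 99/9 = 11, a_5 = floor((37 + 36)/11) = 6.
  m_6 = 11*6 - 36 = 30, d_6 = (1395 - 30^2)/11 = 495/11 = 45, a_6 = floor((37 + 30)/45) = 1.
  m_7 = 45*1 - 30 = 15, d_7 = (1395 - 15^2)/45 = 1170/45 = 26, a_7 = floor((37 + 15)/26) = 2.
  m_8 = 26*2 - 15 = 37, d_8 = (1395 - 37^2)/26 = 26/26 = 1, a_8 = floor((37 + 37)/1) = 74.
  m_9 = 1*74 - 37 = 37, d_9 = (1395 - 37^2)/1 = 26/1 = 26: (m_9, d_9) = (m_1, d_1) = (37, 26), so from here the quotients repeat a_1, ..., a_8; the period length is 8.
Hence the expansion of sqrt(1395) is a_0 = 37 followed by the repeating block 2, 1, 6, 8, 6, 1, 2, 74 (period 8).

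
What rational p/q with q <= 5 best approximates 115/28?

21/5

Expand x = 115/28 as a continued fraction with the Euclidean algorithm:
  115 = 4*28 + 3, so a_0 = 4.
  28 = 9*3 + 1, so a_1 = 9.
  3 = 3*1 + 0, so a_2 = 3.
so x = [4; 9, 3].
Convergents (p_i = a_i*p_{i-1} + p_{i-2}, q_i = a_i*q_{i-1} + q_{i-2} with p_{-2}=0, p_{-1}=1, q_{-2}=1, q_{-1}=0), until the denominator exceeds 5:
  i=0: a_0=4, p_0 = 4*1 + 0 = 4, q_0 = 4*0 + 1 = 1.
  i=1: a_1=9, p_1 = 9*4 + 1 = 37, q_1 = 9*1 + 0 = 9.
q_1 = 9 > 5, so the last convergent with denominator <= 5 is p_0/q_0 = 4/1.
The closest fraction with denominator <= 5 is either p_0/q_0 or the intermediate fraction (k*p_0 + p_{-1})/(k*q_0 + q_{-1}) with the largest k >= 1 whose denominator stays <= 5; these approach x as k grows, and every other convergent or intermediate fraction in range is farther away.
Largest k: floor((5 - q_{-1})/q_0) = floor((5 - 0)/1) = 5 (using the seeds p_{-1} = 1, q_{-1} = 0).
That gives (5*4 + 1)/(5*1 + 0) = 21/5.
Compare the errors: |x - 4/1| = |115*1 - 4*28|/(28*1) = 3/28, and |x - 21/5| = |115*5 - 21*28|/(28*5) = 13/140.
Cross-multiplying, 13*28 = 364 < 420 = 3*140, so 13/140 is smaller: the intermediate fraction 21/5 is closer to x than 4/1.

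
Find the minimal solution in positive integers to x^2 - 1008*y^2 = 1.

First expand sqrt(1008) as a continued fraction. With x_i = (sqrt(1008) + m_i)/d_i and (m_0, d_0) = (0, 1): a_0 = floor(sqrt(1008)) = 31, since 31^2 = 961 <= 1008 < 1024 = 32^2.
Iterate m_{i+1} = d_i*a_i - m_i, d_{i+1} = (1008 - m_{i+1}^2)/d_i, a_{i+1} = floor((a_0 + m_{i+1})/d_{i+1}):
  m_1 = 1*31 - 0 = 31, d_1 = (1008 - 31^2)/1 = 47/1 = 47, a_1 = floor((31 + 31)/47) = 1.
  m_2 = 47*1 - 31 = 16, d_2 = (1008 - 16^2)/47 = 752/47 = 16, a_2 = floor((31 + 16)/16) = 2.
  m_3 = 16*2 - 16 = 16, d_3 = (1008 - 16^2)/16 = 752/16 = 47, a_3 = floor((31 + 16)/47) = 1.
  m_4 = 47*1 - 16 = 31, d_4 = (1008 - 31^2)/47 = 47/47 = 1, a_4 = floor((31 + 31)/1) = 62.
  m_5 = 1*62 - 31 = 31, d_5 = (1008 - 31^2)/1 = 47/1 = 47: (m_5, d_5) = (m_1, d_1) = (31, 47), so from here the quotients repeat a_1, ..., a_4; the period length is 4.
So sqrt(1008) = [31; (1, 2, 1, 62)] with period length k = 4.
k is even, so the fundamental solution of x^2 - 1008y^2 = 1 is (p_{k-1}, q_{k-1}) = (p_3, q_3); compute convergents through index 3.
Convergents (p_i = a_i*p_{i-1} + p_{i-2}, q_i = a_i*q_{i-1} + q_{i-2} with p_{-2}=0, p_{-1}=1, q_{-2}=1, q_{-1}=0):
  i=0: a_0=31, p_0 = 31*1 + 0 = 31, q_0 = 31*0 + 1 = 1.
  i=1: a_1=1, p_1 = 1*31 + 1 = 32, q_1 = 1*1 + 0 = 1.
  i=2: a_2=2, p_2 = 2*32 + 31 = 95, q_2 = 2*1 + 1 = 3.
  i=3: a_3=1, p_3 = 1*95 + 32 = 127, q_3 = 1*3 + 1 = 4.
Check: 127^2 - 1008*4^2 = 16129 - 16128 = 1, so (x, y) = (127, 4) solves the equation, and by the theorem it is the least positive solution.

(x, y) = (127, 4)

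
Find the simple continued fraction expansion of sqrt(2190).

Write x_i = (sqrt(2190) + m_i)/d_i with (m_0, d_0) = (0, 1). a_0 = floor(sqrt(2190)) = 46, since 46^2 = 2116 <= 2190 < 2209 = 47^2.
Iterate m_{i+1} = d_i*a_i - m_i, d_{i+1} = (2190 - m_{i+1}^2)/d_i, a_{i+1} = floor((a_0 + m_{i+1})/d_{i+1}):
  m_1 = 1*46 - 0 = 46, d_1 = (2190 - 46^2)/1 = 74/1 = 74, a_1 = floor((46 + 46)/74) = 1.
  m_2 = 74*1 - 46 = 28, d_2 = (2190 - 28^2)/74 = 1406/74 = 19, a_2 = floor((46 + 28)/19) = 3.
  m_3 = 19*3 - 28 = 29, d_3 = (2190 - 29^2)/19 = 1349/19 = 71, a_3 = floor((46 + 29)/71) = 1.
  m_4 = 71*1 - 29 = 42, d_4 = (2190 - 42^2)/71 = 426/71 = 6, a_4 = floor((46 + 42)/6) = 14.
  m_5 = 6*14 - 42 = 42, d_5 = (2190 - 42^2)/6 = 426/6 = 71, a_5 = floor((46 + 42)/71) = 1.
  m_6 = 71*1 - 42 = 29, d_6 = (2190 - 29^2)/71 = 1349/71 = 19, a_6 = floor((46 + 29)/19) = 3.
  m_7 = 19*3 - 29 = 28, d_7 = (2190 - 28^2)/19 = 1406/19 = 74, a_7 = floor((46 + 28)/74) = 1.
  m_8 = 74*1 - 28 = 46, d_8 = (2190 - 46^2)/74 = 74/74 = 1, a_8 = floor((46 + 46)/1) = 92.
  m_9 = 1*92 - 46 = 46, d_9 = (2190 - 46^2)/1 = 74/1 = 74: (m_9, d_9) = (m_1, d_1) = (46, 74), so from here the quotients repeat a_1, ..., a_8; the period length is 8.
Hence the expansion of sqrt(2190) is a_0 = 46 followed by the repeating block 1, 3, 1, 14, 1, 3, 1, 92 (period 8).

[46; (1, 3, 1, 14, 1, 3, 1, 92)]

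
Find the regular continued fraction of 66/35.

Run the Euclidean algorithm on 66 and 35; the successive quotients are the partial quotients a_0, a_1, ... (each step inverts the fractional part left over by the previous one):
  66 = 1*35 + 31, so a_0 = 1.
  35 = 1*31 + 4, so a_1 = 1.
  31 = 7*4 + 3, so a_2 = 7.
  4 = 1*3 + 1, so a_3 = 1.
  3 = 3*1 + 0, so a_4 = 3.
The remainder reaches 0 after 5 divisions, so the expansion has 5 partial quotients, read off in order.

[1; 1, 7, 1, 3]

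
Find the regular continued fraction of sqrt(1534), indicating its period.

[39; (6, 78)]

Write x_i = (sqrt(1534) + m_i)/d_i with (m_0, d_0) = (0, 1). a_0 = floor(sqrt(1534)) = 39, since 39^2 = 1521 <= 1534 < 1600 = 40^2.
Iterate m_{i+1} = d_i*a_i - m_i, d_{i+1} = (1534 - m_{i+1}^2)/d_i, a_{i+1} = floor((a_0 + m_{i+1})/d_{i+1}):
  m_1 = 1*39 - 0 = 39, d_1 = (1534 - 39^2)/1 = 13/1 = 13, a_1 = floor((39 + 39)/13) = 6.
  m_2 = 13*6 - 39 = 39, d_2 = (1534 - 39^2)/13 = 13/13 = 1, a_2 = floor((39 + 39)/1) = 78.
  m_3 = 1*78 - 39 = 39, d_3 = (1534 - 39^2)/1 = 13/1 = 13: (m_3, d_3) = (m_1, d_1) = (39, 13), so from here the quotients repeat a_1, a_2; the period length is 2.
Hence the expansion of sqrt(1534) is a_0 = 39 followed by the repeating block 6, 78 (period 2).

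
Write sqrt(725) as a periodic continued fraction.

Write x_i = (sqrt(725) + m_i)/d_i with (m_0, d_0) = (0, 1). a_0 = floor(sqrt(725)) = 26, since 26^2 = 676 <= 725 < 729 = 27^2.
Iterate m_{i+1} = d_i*a_i - m_i, d_{i+1} = (725 - m_{i+1}^2)/d_i, a_{i+1} = floor((a_0 + m_{i+1})/d_{i+1}):
  m_1 = 1*26 - 0 = 26, d_1 = (725 - 26^2)/1 = 49/1 = 49, a_1 = floor((26 + 26)/49) = 1.
  m_2 = 49*1 - 26 = 23, d_2 = (725 - 23^2)/49 = 196/49 = 4, a_2 = floor((26 + 23)/4) = 12.
  m_3 = 4*12 - 23 = 25, d_3 = (725 - 25^2)/4 = 100/4 = 25, a_3 = floor((26 + 25)/25) = 2.
  m_4 = 25*2 - 25 = 25, d_4 = (725 - 25^2)/25 = 100/25 = 4, a_4 = floor((26 + 25)/4) = 12.
  m_5 = 4*12 - 25 = 23, d_5 = (725 - 23^2)/4 = 196/4 = 49, a_5 = floor((26 + 23)/49) = 1.
  m_6 = 49*1 - 23 = 26, d_6 = (725 - 26^2)/49 = 49/49 = 1, a_6 = floor((26 + 26)/1) = 52.
  m_7 = 1*52 - 26 = 26, d_7 = (725 - 26^2)/1 = 49/1 = 49: (m_7, d_7) = (m_1, d_1) = (26, 49), so from here the quotients repeat a_1, ..., a_6; the period length is 6.
Hence the expansion of sqrt(725) is a_0 = 26 followed by the repeating block 1, 12, 2, 12, 1, 52 (period 6).

[26; (1, 12, 2, 12, 1, 52)]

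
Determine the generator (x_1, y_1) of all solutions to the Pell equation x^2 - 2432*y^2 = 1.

(x, y) = (14982337, 303807)

First expand sqrt(2432) as a continued fraction. With x_i = (sqrt(2432) + m_i)/d_i and (m_0, d_0) = (0, 1): a_0 = floor(sqrt(2432)) = 49, since 49^2 = 2401 <= 2432 < 2500 = 50^2.
Iterate m_{i+1} = d_i*a_i - m_i, d_{i+1} = (2432 - m_{i+1}^2)/d_i, a_{i+1} = floor((a_0 + m_{i+1})/d_{i+1}):
  m_1 = 1*49 - 0 = 49, d_1 = (2432 - 49^2)/1 = 31/1 = 31, a_1 = floor((49 + 49)/31) = 3.
  m_2 = 31*3 - 49 = 44, d_2 = (2432 - 44^2)/31 = 496/31 = 16, a_2 = floor((49 + 44)/16) = 5.
  m_3 = 16*5 - 44 = 36, d_3 = (2432 - 36^2)/16 = 1136/16 = 71, a_3 = floor((49 + 36)/71) = 1.
  m_4 = 71*1 - 36 = 35, d_4 = (2432 - 35^2)/71 = 1207/71 = 17, a_4 = floor((49 + 35)/17) = 4.
  m_5 = 17*4 - 35 = 33, d_5 = (2432 - 33^2)/17 = 1343/17 = 79, a_5 = floor((49 + 33)/79) = 1.
  m_6 = 79*1 - 33 = 46, d_6 = (2432 - 46^2)/79 = 316/79 = 4, a_6 = floor((49 + 46)/4) = 23.
  m_7 = 4*23 - 46 = 46, d_7 = (2432 - 46^2)/4 = 316/4 = 79, a_7 = floor((49 + 46)/79) = 1.
  m_8 = 79*1 - 46 = 33, d_8 = (2432 - 33^2)/79 = 1343/79 = 17, a_8 = floor((49 + 33)/17) = 4.
  m_9 = 17*4 - 33 = 35, d_9 = (2432 - 35^2)/17 = 1207/17 = 71, a_9 = floor((49 + 35)/71) = 1.
  m_10 = 71*1 - 35 = 36, d_10 = (2432 - 36^2)/71 = 1136/71 = 16, a_10 = floor((49 + 36)/16) = 5.
  m_11 = 16*5 - 36 = 44, d_11 = (2432 - 44^2)/16 = 496/16 = 31, a_11 = floor((49 + 44)/31) = 3.
  m_12 = 31*3 - 44 = 49, d_12 = (2432 - 49^2)/31 = 31/31 = 1, a_12 = floor((49 + 49)/1) = 98.
  m_13 = 1*98 - 49 = 49, d_13 = (2432 - 49^2)/1 = 31/1 = 31: (m_13, d_13) = (m_1, d_1) = (49, 31), so from here the quotients repeat a_1, ..., a_12; the period length is 12.
So sqrt(2432) = [49; (3, 5, 1, 4, 1, 23, 1, 4, 1, 5, 3, 98)] with period length k = 12.
k is even, so the fundamental solution of x^2 - 2432y^2 = 1 is (p_{k-1}, q_{k-1}) = (p_11, q_11); compute convergents through index 11.
Convergents (p_i = a_i*p_{i-1} + p_{i-2}, q_i = a_i*q_{i-1} + q_{i-2} with p_{-2}=0, p_{-1}=1, q_{-2}=1, q_{-1}=0):
  i=0: a_0=49, p_0 = 49*1 + 0 = 49, q_0 = 49*0 + 1 = 1.
  i=1: a_1=3, p_1 = 3*49 + 1 = 148, q_1 = 3*1 + 0 = 3.
  i=2: a_2=5, p_2 = 5*148 + 49 = 789, q_2 = 5*3 + 1 = 16.
  i=3: a_3=1, p_3 = 1*789 + 148 = 937, q_3 = 1*16 + 3 = 19.
  i=4: a_4=4, p_4 = 4*937 + 789 = 4537, q_4 = 4*19 + 16 = 92.
  i=5: a_5=1, p_5 = 1*4537 + 937 = 5474, q_5 = 1*92 + 19 = 111.
  i=6: a_6=23, p_6 = 23*5474 + 4537 = 130439, q_6 = 23*111 + 92 = 2645.
  i=7: a_7=1, p_7 = 1*130439 + 5474 = 135913, q_7 = 1*2645 + 111 = 2756.
  i=8: a_8=4, p_8 = 4*135913 + 130439 = 674091, q_8 = 4*2756 + 2645 = 13669.
  i=9: a_9=1, p_9 = 1*674091 + 135913 = 810004, q_9 = 1*13669 + 2756 = 16425.
  i=10: a_10=5, p_10 = 5*810004 + 674091 = 4724111, q_10 = 5*16425 + 13669 = 95794.
  i=11: a_11=3, p_11 = 3*4724111 + 810004 = 14982337, q_11 = 3*95794 + 16425 = 303807.
Check: 14982337^2 - 2432*303807^2 = 224470421981569 - 224470421981568 = 1, so (x, y) = (14982337, 303807) solves the equation, and by the theorem it is the least positive solution.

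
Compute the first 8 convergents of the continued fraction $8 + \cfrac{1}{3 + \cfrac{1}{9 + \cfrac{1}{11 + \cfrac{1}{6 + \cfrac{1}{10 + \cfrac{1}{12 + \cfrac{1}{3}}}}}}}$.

8/1, 25/3, 233/28, 2588/311, 15761/1894, 160198/19251, 1938137/232906, 5974609/717969

Using the convergent recurrence p_i = a_i*p_{i-1} + p_{i-2}, q_i = a_i*q_{i-1} + q_{i-2} with p_{-2}=0, p_{-1}=1, q_{-2}=1, q_{-1}=0:
  i=0: a_0=8, p_0 = 8*1 + 0 = 8, q_0 = 8*0 + 1 = 1.
  i=1: a_1=3, p_1 = 3*8 + 1 = 25, q_1 = 3*1 + 0 = 3.
  i=2: a_2=9, p_2 = 9*25 + 8 = 233, q_2 = 9*3 + 1 = 28.
  i=3: a_3=11, p_3 = 11*233 + 25 = 2588, q_3 = 11*28 + 3 = 311.
  i=4: a_4=6, p_4 = 6*2588 + 233 = 15761, q_4 = 6*311 + 28 = 1894.
  i=5: a_5=10, p_5 = 10*15761 + 2588 = 160198, q_5 = 10*1894 + 311 = 19251.
  i=6: a_6=12, p_6 = 12*160198 + 15761 = 1938137, q_6 = 12*19251 + 1894 = 232906.
  i=7: a_7=3, p_7 = 3*1938137 + 160198 = 5974609, q_7 = 3*232906 + 19251 = 717969.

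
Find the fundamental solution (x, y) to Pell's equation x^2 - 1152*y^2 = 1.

(x, y) = (577, 17)

First expand sqrt(1152) as a continued fraction. With x_i = (sqrt(1152) + m_i)/d_i and (m_0, d_0) = (0, 1): a_0 = floor(sqrt(1152)) = 33, since 33^2 = 1089 <= 1152 < 1156 = 34^2.
Iterate m_{i+1} = d_i*a_i - m_i, d_{i+1} = (1152 - m_{i+1}^2)/d_i, a_{i+1} = floor((a_0 + m_{i+1})/d_{i+1}):
  m_1 = 1*33 - 0 = 33, d_1 = (1152 - 33^2)/1 = 63/1 = 63, a_1 = floor((33 + 33)/63) = 1.
  m_2 = 63*1 - 33 = 30, d_2 = (1152 - 30^2)/63 = 252/63 = 4, a_2 = floor((33 + 30)/4) = 15.
  m_3 = 4*15 - 30 = 30, d_3 = (1152 - 30^2)/4 = 252/4 = 63, a_3 = floor((33 + 30)/63) = 1.
  m_4 = 63*1 - 30 = 33, d_4 = (1152 - 33^2)/63 = 63/63 = 1, a_4 = floor((33 + 33)/1) = 66.
  m_5 = 1*66 - 33 = 33, d_5 = (1152 - 33^2)/1 = 63/1 = 63: (m_5, d_5) = (m_1, d_1) = (33, 63), so from here the quotients repeat a_1, ..., a_4; the period length is 4.
So sqrt(1152) = [33; (1, 15, 1, 66)] with period length k = 4.
k is even, so the fundamental solution of x^2 - 1152y^2 = 1 is (p_{k-1}, q_{k-1}) = (p_3, q_3); compute convergents through index 3.
Convergents (p_i = a_i*p_{i-1} + p_{i-2}, q_i = a_i*q_{i-1} + q_{i-2} with p_{-2}=0, p_{-1}=1, q_{-2}=1, q_{-1}=0):
  i=0: a_0=33, p_0 = 33*1 + 0 = 33, q_0 = 33*0 + 1 = 1.
  i=1: a_1=1, p_1 = 1*33 + 1 = 34, q_1 = 1*1 + 0 = 1.
  i=2: a_2=15, p_2 = 15*34 + 33 = 543, q_2 = 15*1 + 1 = 16.
  i=3: a_3=1, p_3 = 1*543 + 34 = 577, q_3 = 1*16 + 1 = 17.
Check: 577^2 - 1152*17^2 = 332929 - 332928 = 1, so (x, y) = (577, 17) solves the equation, and by the theorem it is the least positive solution.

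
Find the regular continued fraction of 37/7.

[5; 3, 2]

Run the Euclidean algorithm on 37 and 7; the successive quotients are the partial quotients a_0, a_1, ... (each step inverts the fractional part left over by the previous one):
  37 = 5*7 + 2, so a_0 = 5.
  7 = 3*2 + 1, so a_1 = 3.
  2 = 2*1 + 0, so a_2 = 2.
The remainder reaches 0 after 3 divisions, so the expansion has 3 partial quotients, read off in order.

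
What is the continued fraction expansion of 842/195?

Run the Euclidean algorithm on 842 and 195; the successive quotients are the partial quotients a_0, a_1, ... (each step inverts the fractional part left over by the previous one):
  842 = 4*195 + 62, so a_0 = 4.
  195 = 3*62 + 9, so a_1 = 3.
  62 = 6*9 + 8, so a_2 = 6.
  9 = 1*8 + 1, so a_3 = 1.
  8 = 8*1 + 0, so a_4 = 8.
The remainder reaches 0 after 5 divisions, so the expansion has 5 partial quotients, read off in order.

[4; 3, 6, 1, 8]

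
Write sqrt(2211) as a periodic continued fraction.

Write x_i = (sqrt(2211) + m_i)/d_i with (m_0, d_0) = (0, 1). a_0 = floor(sqrt(2211)) = 47, since 47^2 = 2209 <= 2211 < 2304 = 48^2.
Iterate m_{i+1} = d_i*a_i - m_i, d_{i+1} = (2211 - m_{i+1}^2)/d_i, a_{i+1} = floor((a_0 + m_{i+1})/d_{i+1}):
  m_1 = 1*47 - 0 = 47, d_1 = (2211 - 47^2)/1 = 2/1 = 2, a_1 = floor((47 + 47)/2) = 47.
  m_2 = 2*47 - 47 = 47, d_2 = (2211 - 47^2)/2 = 2/2 = 1, a_2 = floor((47 + 47)/1) = 94.
  m_3 = 1*94 - 47 = 47, d_3 = (2211 - 47^2)/1 = 2/1 = 2: (m_3, d_3) = (m_1, d_1) = (47, 2), so from here the quotients repeat a_1, a_2; the period length is 2.
Hence the expansion of sqrt(2211) is a_0 = 47 followed by the repeating block 47, 94 (period 2).

[47; (47, 94)]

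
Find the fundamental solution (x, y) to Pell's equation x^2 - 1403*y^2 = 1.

First expand sqrt(1403) as a continued fraction. With x_i = (sqrt(1403) + m_i)/d_i and (m_0, d_0) = (0, 1): a_0 = floor(sqrt(1403)) = 37, since 37^2 = 1369 <= 1403 < 1444 = 38^2.
Iterate m_{i+1} = d_i*a_i - m_i, d_{i+1} = (1403 - m_{i+1}^2)/d_i, a_{i+1} = floor((a_0 + m_{i+1})/d_{i+1}):
  m_1 = 1*37 - 0 = 37, d_1 = (1403 - 37^2)/1 = 34/1 = 34, a_1 = floor((37 + 37)/34) = 2.
  m_2 = 34*2 - 37 = 31, d_2 = (1403 - 31^2)/34 = 442/34 = 13, a_2 = floor((37 + 31)/13) = 5.
  m_3 = 13*5 - 31 = 34, d_3 = (1403 - 34^2)/13 = 247/13 = 19, a_3 = floor((37 + 34)/19) = 3.
  m_4 = 19*3 - 34 = 23, d_4 = (1403 - 23^2)/19 = 874/19 = 46, a_4 = floor((37 + 23)/46) = 1.
  m_5 = 46*1 - 23 = 23, d_5 = (1403 - 23^2)/46 = 874/46 = 19, a_5 = floor((37 + 23)/19) = 3.
  m_6 = 19*3 - 23 = 34, d_6 = (1403 - 34^2)/19 = 247/19 = 13, a_6 = floor((37 + 34)/13) = 5.
  m_7 = 13*5 - 34 = 31, d_7 = (1403 - 31^2)/13 = 442/13 = 34, a_7 = floor((37 + 31)/34) = 2.
  m_8 = 34*2 - 31 = 37, d_8 = (1403 - 37^2)/34 = 34/34 = 1, a_8 = floor((37 + 37)/1) = 74.
  m_9 = 1*74 - 37 = 37, d_9 = (1403 - 37^2)/1 = 34/1 = 34: (m_9, d_9) = (m_1, d_1) = (37, 34), so from here the quotients repeat a_1, ..., a_8; the period length is 8.
So sqrt(1403) = [37; (2, 5, 3, 1, 3, 5, 2, 74)] with period length k = 8.
k is even, so the fundamental solution of x^2 - 1403y^2 = 1 is (p_{k-1}, q_{k-1}) = (p_7, q_7); compute convergents through index 7.
Convergents (p_i = a_i*p_{i-1} + p_{i-2}, q_i = a_i*q_{i-1} + q_{i-2} with p_{-2}=0, p_{-1}=1, q_{-2}=1, q_{-1}=0):
  i=0: a_0=37, p_0 = 37*1 + 0 = 37, q_0 = 37*0 + 1 = 1.
  i=1: a_1=2, p_1 = 2*37 + 1 = 75, q_1 = 2*1 + 0 = 2.
  i=2: a_2=5, p_2 = 5*75 + 37 = 412, q_2 = 5*2 + 1 = 11.
  i=3: a_3=3, p_3 = 3*412 + 75 = 1311, q_3 = 3*11 + 2 = 35.
  i=4: a_4=1, p_4 = 1*1311 + 412 = 1723, q_4 = 1*35 + 11 = 46.
  i=5: a_5=3, p_5 = 3*1723 + 1311 = 6480, q_5 = 3*46 + 35 = 173.
  i=6: a_6=5, p_6 = 5*6480 + 1723 = 34123, q_6 = 5*173 + 46 = 911.
  i=7: a_7=2, p_7 = 2*34123 + 6480 = 74726, q_7 = 2*911 + 173 = 1995.
Check: 74726^2 - 1403*1995^2 = 5583975076 - 5583975075 = 1, so (x, y) = (74726, 1995) solves the equation, and by the theorem it is the least positive solution.

(x, y) = (74726, 1995)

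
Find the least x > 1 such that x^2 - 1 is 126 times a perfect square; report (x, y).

First expand sqrt(126) as a continued fraction. With x_i = (sqrt(126) + m_i)/d_i and (m_0, d_0) = (0, 1): a_0 = floor(sqrt(126)) = 11, since 11^2 = 121 <= 126 < 144 = 12^2.
Iterate m_{i+1} = d_i*a_i - m_i, d_{i+1} = (126 - m_{i+1}^2)/d_i, a_{i+1} = floor((a_0 + m_{i+1})/d_{i+1}):
  m_1 = 1*11 - 0 = 11, d_1 = (126 - 11^2)/1 = 5/1 = 5, a_1 = floor((11 + 11)/5) = 4.
  m_2 = 5*4 - 11 = 9, d_2 = (126 - 9^2)/5 = 45/5 = 9, a_2 = floor((11 + 9)/9) = 2.
  m_3 = 9*2 - 9 = 9, d_3 = (126 - 9^2)/9 = 45/9 = 5, a_3 = floor((11 + 9)/5) = 4.
  m_4 = 5*4 - 9 = 11, d_4 = (126 - 11^2)/5 = 5/5 = 1, a_4 = floor((11 + 11)/1) = 22.
  m_5 = 1*22 - 11 = 11, d_5 = (126 - 11^2)/1 = 5/1 = 5: (m_5, d_5) = (m_1, d_1) = (11, 5), so from here the quotients repeat a_1, ..., a_4; the period length is 4.
So sqrt(126) = [11; (4, 2, 4, 22)] with period length k = 4.
k is even, so the fundamental solution of x^2 - 126y^2 = 1 is (p_{k-1}, q_{k-1}) = (p_3, q_3); compute convergents through index 3.
Convergents (p_i = a_i*p_{i-1} + p_{i-2}, q_i = a_i*q_{i-1} + q_{i-2} with p_{-2}=0, p_{-1}=1, q_{-2}=1, q_{-1}=0):
  i=0: a_0=11, p_0 = 11*1 + 0 = 11, q_0 = 11*0 + 1 = 1.
  i=1: a_1=4, p_1 = 4*11 + 1 = 45, q_1 = 4*1 + 0 = 4.
  i=2: a_2=2, p_2 = 2*45 + 11 = 101, q_2 = 2*4 + 1 = 9.
  i=3: a_3=4, p_3 = 4*101 + 45 = 449, q_3 = 4*9 + 4 = 40.
Check: 449^2 - 126*40^2 = 201601 - 201600 = 1, so (x, y) = (449, 40) solves the equation, and by the theorem it is the least positive solution.

(x, y) = (449, 40)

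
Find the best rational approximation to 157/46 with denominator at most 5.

17/5

Expand x = 157/46 as a continued fraction with the Euclidean algorithm:
  157 = 3*46 + 19, so a_0 = 3.
  46 = 2*19 + 8, so a_1 = 2.
  19 = 2*8 + 3, so a_2 = 2.
  8 = 2*3 + 2, so a_3 = 2.
  3 = 1*2 + 1, so a_4 = 1.
  2 = 2*1 + 0, so a_5 = 2.
so x = [3; 2, 2, 2, 1, 2].
Convergents (p_i = a_i*p_{i-1} + p_{i-2}, q_i = a_i*q_{i-1} + q_{i-2} with p_{-2}=0, p_{-1}=1, q_{-2}=1, q_{-1}=0), until the denominator exceeds 5:
  i=0: a_0=3, p_0 = 3*1 + 0 = 3, q_0 = 3*0 + 1 = 1.
  i=1: a_1=2, p_1 = 2*3 + 1 = 7, q_1 = 2*1 + 0 = 2.
  i=2: a_2=2, p_2 = 2*7 + 3 = 17, q_2 = 2*2 + 1 = 5.
  i=3: a_3=2, p_3 = 2*17 + 7 = 41, q_3 = 2*5 + 2 = 12.
q_3 = 12 > 5, so the last convergent with denominator <= 5 is p_2/q_2 = 17/5.
The closest fraction with denominator <= 5 is either p_2/q_2 or the intermediate fraction (k*p_2 + p_1)/(k*q_2 + q_1) with the largest k >= 1 whose denominator stays <= 5; these approach x as k grows, and every other convergent or intermediate fraction in range is farther away.
Largest k: floor((5 - q_1)/q_2) = floor((5 - 2)/5) = 0.
Since k = 0, no intermediate fraction beyond p_2/q_2 has denominator <= 5, so the convergent 17/5 is the closest (its error is |157*5 - 17*46|/(46*5) = 3/230).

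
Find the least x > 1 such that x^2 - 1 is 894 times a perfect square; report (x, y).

First expand sqrt(894) as a continued fraction. With x_i = (sqrt(894) + m_i)/d_i and (m_0, d_0) = (0, 1): a_0 = floor(sqrt(894)) = 29, since 29^2 = 841 <= 894 < 900 = 30^2.
Iterate m_{i+1} = d_i*a_i - m_i, d_{i+1} = (894 - m_{i+1}^2)/d_i, a_{i+1} = floor((a_0 + m_{i+1})/d_{i+1}):
  m_1 = 1*29 - 0 = 29, d_1 = (894 - 29^2)/1 = 53/1 = 53, a_1 = floor((29 + 29)/53) = 1.
  m_2 = 53*1 - 29 = 24, d_2 = (894 - 24^2)/53 = 318/53 = 6, a_2 = floor((29 + 24)/6) = 8.
  m_3 = 6*8 - 24 = 24, d_3 = (894 - 24^2)/6 = 318/6 = 53, a_3 = floor((29 + 24)/53) = 1.
  m_4 = 53*1 - 24 = 29, d_4 = (894 - 29^2)/53 = 53/53 = 1, a_4 = floor((29 + 29)/1) = 58.
  m_5 = 1*58 - 29 = 29, d_5 = (894 - 29^2)/1 = 53/1 = 53: (m_5, d_5) = (m_1, d_1) = (29, 53), so from here the quotients repeat a_1, ..., a_4; the period length is 4.
So sqrt(894) = [29; (1, 8, 1, 58)] with period length k = 4.
k is even, so the fundamental solution of x^2 - 894y^2 = 1 is (p_{k-1}, q_{k-1}) = (p_3, q_3); compute convergents through index 3.
Convergents (p_i = a_i*p_{i-1} + p_{i-2}, q_i = a_i*q_{i-1} + q_{i-2} with p_{-2}=0, p_{-1}=1, q_{-2}=1, q_{-1}=0):
  i=0: a_0=29, p_0 = 29*1 + 0 = 29, q_0 = 29*0 + 1 = 1.
  i=1: a_1=1, p_1 = 1*29 + 1 = 30, q_1 = 1*1 + 0 = 1.
  i=2: a_2=8, p_2 = 8*30 + 29 = 269, q_2 = 8*1 + 1 = 9.
  i=3: a_3=1, p_3 = 1*269 + 30 = 299, q_3 = 1*9 + 1 = 10.
Check: 299^2 - 894*10^2 = 89401 - 89400 = 1, so (x, y) = (299, 10) solves the equation, and by the theorem it is the least positive solution.

(x, y) = (299, 10)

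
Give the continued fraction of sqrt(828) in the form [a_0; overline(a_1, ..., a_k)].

Write x_i = (sqrt(828) + m_i)/d_i with (m_0, d_0) = (0, 1). a_0 = floor(sqrt(828)) = 28, since 28^2 = 784 <= 828 < 841 = 29^2.
Iterate m_{i+1} = d_i*a_i - m_i, d_{i+1} = (828 - m_{i+1}^2)/d_i, a_{i+1} = floor((a_0 + m_{i+1})/d_{i+1}):
  m_1 = 1*28 - 0 = 28, d_1 = (828 - 28^2)/1 = 44/1 = 44, a_1 = floor((28 + 28)/44) = 1.
  m_2 = 44*1 - 28 = 16, d_2 = (828 - 16^2)/44 = 572/44 = 13, a_2 = floor((28 + 16)/13) = 3.
  m_3 = 13*3 - 16 = 23, d_3 = (828 - 23^2)/13 = 299/13 = 23, a_3 = floor((28 + 23)/23) = 2.
  m_4 = 23*2 - 23 = 23, d_4 = (828 - 23^2)/23 = 299/23 = 13, a_4 = floor((28 + 23)/13) = 3.
  m_5 = 13*3 - 23 = 16, d_5 = (828 - 16^2)/13 = 572/13 = 44, a_5 = floor((28 + 16)/44) = 1.
  m_6 = 44*1 - 16 = 28, d_6 = (828 - 28^2)/44 = 44/44 = 1, a_6 = floor((28 + 28)/1) = 56.
  m_7 = 1*56 - 28 = 28, d_7 = (828 - 28^2)/1 = 44/1 = 44: (m_7, d_7) = (m_1, d_1) = (28, 44), so from here the quotients repeat a_1, ..., a_6; the period length is 6.
Hence the expansion of sqrt(828) is a_0 = 28 followed by the repeating block 1, 3, 2, 3, 1, 56 (period 6).

[28; overline(1, 3, 2, 3, 1, 56)]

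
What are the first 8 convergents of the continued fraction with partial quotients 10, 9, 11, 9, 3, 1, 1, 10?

Using the convergent recurrence p_i = a_i*p_{i-1} + p_{i-2}, q_i = a_i*q_{i-1} + q_{i-2} with p_{-2}=0, p_{-1}=1, q_{-2}=1, q_{-1}=0:
  i=0: a_0=10, p_0 = 10*1 + 0 = 10, q_0 = 10*0 + 1 = 1.
  i=1: a_1=9, p_1 = 9*10 + 1 = 91, q_1 = 9*1 + 0 = 9.
  i=2: a_2=11, p_2 = 11*91 + 10 = 1011, q_2 = 11*9 + 1 = 100.
  i=3: a_3=9, p_3 = 9*1011 + 91 = 9190, q_3 = 9*100 + 9 = 909.
  i=4: a_4=3, p_4 = 3*9190 + 1011 = 28581, q_4 = 3*909 + 100 = 2827.
  i=5: a_5=1, p_5 = 1*28581 + 9190 = 37771, q_5 = 1*2827 + 909 = 3736.
  i=6: a_6=1, p_6 = 1*37771 + 28581 = 66352, q_6 = 1*3736 + 2827 = 6563.
  i=7: a_7=10, p_7 = 10*66352 + 37771 = 701291, q_7 = 10*6563 + 3736 = 69366.

10/1, 91/9, 1011/100, 9190/909, 28581/2827, 37771/3736, 66352/6563, 701291/69366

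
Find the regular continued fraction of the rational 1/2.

Run the Euclidean algorithm on 1 and 2; the successive quotients are the partial quotients a_0, a_1, ... (each step inverts the fractional part left over by the previous one):
  1 = 0*2 + 1, so a_0 = 0.
  2 = 2*1 + 0, so a_1 = 2.
The remainder reaches 0 after 2 divisions, so the expansion has 2 partial quotients, read off in order.

[0; 2]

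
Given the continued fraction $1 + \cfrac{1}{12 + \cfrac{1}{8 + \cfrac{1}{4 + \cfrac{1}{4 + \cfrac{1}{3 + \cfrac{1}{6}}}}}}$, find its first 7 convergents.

1/1, 13/12, 105/97, 433/400, 1837/1697, 5944/5491, 37501/34643

Using the convergent recurrence p_i = a_i*p_{i-1} + p_{i-2}, q_i = a_i*q_{i-1} + q_{i-2} with p_{-2}=0, p_{-1}=1, q_{-2}=1, q_{-1}=0:
  i=0: a_0=1, p_0 = 1*1 + 0 = 1, q_0 = 1*0 + 1 = 1.
  i=1: a_1=12, p_1 = 12*1 + 1 = 13, q_1 = 12*1 + 0 = 12.
  i=2: a_2=8, p_2 = 8*13 + 1 = 105, q_2 = 8*12 + 1 = 97.
  i=3: a_3=4, p_3 = 4*105 + 13 = 433, q_3 = 4*97 + 12 = 400.
  i=4: a_4=4, p_4 = 4*433 + 105 = 1837, q_4 = 4*400 + 97 = 1697.
  i=5: a_5=3, p_5 = 3*1837 + 433 = 5944, q_5 = 3*1697 + 400 = 5491.
  i=6: a_6=6, p_6 = 6*5944 + 1837 = 37501, q_6 = 6*5491 + 1697 = 34643.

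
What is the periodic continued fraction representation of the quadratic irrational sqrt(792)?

[28; (7, 56)]

Write x_i = (sqrt(792) + m_i)/d_i with (m_0, d_0) = (0, 1). a_0 = floor(sqrt(792)) = 28, since 28^2 = 784 <= 792 < 841 = 29^2.
Iterate m_{i+1} = d_i*a_i - m_i, d_{i+1} = (792 - m_{i+1}^2)/d_i, a_{i+1} = floor((a_0 + m_{i+1})/d_{i+1}):
  m_1 = 1*28 - 0 = 28, d_1 = (792 - 28^2)/1 = 8/1 = 8, a_1 = floor((28 + 28)/8) = 7.
  m_2 = 8*7 - 28 = 28, d_2 = (792 - 28^2)/8 = 8/8 = 1, a_2 = floor((28 + 28)/1) = 56.
  m_3 = 1*56 - 28 = 28, d_3 = (792 - 28^2)/1 = 8/1 = 8: (m_3, d_3) = (m_1, d_1) = (28, 8), so from here the quotients repeat a_1, a_2; the period length is 2.
Hence the expansion of sqrt(792) is a_0 = 28 followed by the repeating block 7, 56 (period 2).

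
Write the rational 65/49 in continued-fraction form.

[1; 3, 16]

Run the Euclidean algorithm on 65 and 49; the successive quotients are the partial quotients a_0, a_1, ... (each step inverts the fractional part left over by the previous one):
  65 = 1*49 + 16, so a_0 = 1.
  49 = 3*16 + 1, so a_1 = 3.
  16 = 16*1 + 0, so a_2 = 16.
The remainder reaches 0 after 3 divisions, so the expansion has 3 partial quotients, read off in order.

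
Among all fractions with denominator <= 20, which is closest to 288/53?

87/16

Expand x = 288/53 as a continued fraction with the Euclidean algorithm:
  288 = 5*53 + 23, so a_0 = 5.
  53 = 2*23 + 7, so a_1 = 2.
  23 = 3*7 + 2, so a_2 = 3.
  7 = 3*2 + 1, so a_3 = 3.
  2 = 2*1 + 0, so a_4 = 2.
so x = [5; 2, 3, 3, 2].
Convergents (p_i = a_i*p_{i-1} + p_{i-2}, q_i = a_i*q_{i-1} + q_{i-2} with p_{-2}=0, p_{-1}=1, q_{-2}=1, q_{-1}=0), until the denominator exceeds 20:
  i=0: a_0=5, p_0 = 5*1 + 0 = 5, q_0 = 5*0 + 1 = 1.
  i=1: a_1=2, p_1 = 2*5 + 1 = 11, q_1 = 2*1 + 0 = 2.
  i=2: a_2=3, p_2 = 3*11 + 5 = 38, q_2 = 3*2 + 1 = 7.
  i=3: a_3=3, p_3 = 3*38 + 11 = 125, q_3 = 3*7 + 2 = 23.
q_3 = 23 > 20, so the last convergent with denominator <= 20 is p_2/q_2 = 38/7.
The closest fraction with denominator <= 20 is either p_2/q_2 or the intermediate fraction (k*p_2 + p_1)/(k*q_2 + q_1) with the largest k >= 1 whose denominator stays <= 20; these approach x as k grows, and every other convergent or intermediate fraction in range is farther away.
Largest k: floor((20 - q_1)/q_2) = floor((20 - 2)/7) = 2.
That gives (2*38 + 11)/(2*7 + 2) = 87/16.
Compare the errors: |x - 38/7| = |288*7 - 38*53|/(53*7) = 2/371, and |x - 87/16| = |288*16 - 87*53|/(53*16) = 3/848.
Cross-multiplying, 3*371 = 1113 < 1696 = 2*848, so 3/848 is smaller: the intermediate fraction 87/16 is closer to x than 38/7.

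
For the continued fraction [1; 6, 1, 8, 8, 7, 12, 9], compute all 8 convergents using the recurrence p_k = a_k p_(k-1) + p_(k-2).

Using the convergent recurrence p_i = a_i*p_{i-1} + p_{i-2}, q_i = a_i*q_{i-1} + q_{i-2} with p_{-2}=0, p_{-1}=1, q_{-2}=1, q_{-1}=0:
  i=0: a_0=1, p_0 = 1*1 + 0 = 1, q_0 = 1*0 + 1 = 1.
  i=1: a_1=6, p_1 = 6*1 + 1 = 7, q_1 = 6*1 + 0 = 6.
  i=2: a_2=1, p_2 = 1*7 + 1 = 8, q_2 = 1*6 + 1 = 7.
  i=3: a_3=8, p_3 = 8*8 + 7 = 71, q_3 = 8*7 + 6 = 62.
  i=4: a_4=8, p_4 = 8*71 + 8 = 576, q_4 = 8*62 + 7 = 503.
  i=5: a_5=7, p_5 = 7*576 + 71 = 4103, q_5 = 7*503 + 62 = 3583.
  i=6: a_6=12, p_6 = 12*4103 + 576 = 49812, q_6 = 12*3583 + 503 = 43499.
  i=7: a_7=9, p_7 = 9*49812 + 4103 = 452411, q_7 = 9*43499 + 3583 = 395074.

1/1, 7/6, 8/7, 71/62, 576/503, 4103/3583, 49812/43499, 452411/395074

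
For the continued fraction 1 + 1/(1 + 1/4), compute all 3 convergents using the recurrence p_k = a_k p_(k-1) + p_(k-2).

1/1, 2/1, 9/5

Using the convergent recurrence p_i = a_i*p_{i-1} + p_{i-2}, q_i = a_i*q_{i-1} + q_{i-2} with p_{-2}=0, p_{-1}=1, q_{-2}=1, q_{-1}=0:
  i=0: a_0=1, p_0 = 1*1 + 0 = 1, q_0 = 1*0 + 1 = 1.
  i=1: a_1=1, p_1 = 1*1 + 1 = 2, q_1 = 1*1 + 0 = 1.
  i=2: a_2=4, p_2 = 4*2 + 1 = 9, q_2 = 4*1 + 1 = 5.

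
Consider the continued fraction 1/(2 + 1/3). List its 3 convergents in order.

Using the convergent recurrence p_i = a_i*p_{i-1} + p_{i-2}, q_i = a_i*q_{i-1} + q_{i-2} with p_{-2}=0, p_{-1}=1, q_{-2}=1, q_{-1}=0:
  i=0: a_0=0, p_0 = 0*1 + 0 = 0, q_0 = 0*0 + 1 = 1.
  i=1: a_1=2, p_1 = 2*0 + 1 = 1, q_1 = 2*1 + 0 = 2.
  i=2: a_2=3, p_2 = 3*1 + 0 = 3, q_2 = 3*2 + 1 = 7.

0/1, 1/2, 3/7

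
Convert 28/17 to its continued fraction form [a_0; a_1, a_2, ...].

[1; 1, 1, 1, 5]

Run the Euclidean algorithm on 28 and 17; the successive quotients are the partial quotients a_0, a_1, ... (each step inverts the fractional part left over by the previous one):
  28 = 1*17 + 11, so a_0 = 1.
  17 = 1*11 + 6, so a_1 = 1.
  11 = 1*6 + 5, so a_2 = 1.
  6 = 1*5 + 1, so a_3 = 1.
  5 = 5*1 + 0, so a_4 = 5.
The remainder reaches 0 after 5 divisions, so the expansion has 5 partial quotients, read off in order.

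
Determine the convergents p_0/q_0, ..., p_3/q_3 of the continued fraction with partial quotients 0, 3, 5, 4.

Using the convergent recurrence p_i = a_i*p_{i-1} + p_{i-2}, q_i = a_i*q_{i-1} + q_{i-2} with p_{-2}=0, p_{-1}=1, q_{-2}=1, q_{-1}=0:
  i=0: a_0=0, p_0 = 0*1 + 0 = 0, q_0 = 0*0 + 1 = 1.
  i=1: a_1=3, p_1 = 3*0 + 1 = 1, q_1 = 3*1 + 0 = 3.
  i=2: a_2=5, p_2 = 5*1 + 0 = 5, q_2 = 5*3 + 1 = 16.
  i=3: a_3=4, p_3 = 4*5 + 1 = 21, q_3 = 4*16 + 3 = 67.

0/1, 1/3, 5/16, 21/67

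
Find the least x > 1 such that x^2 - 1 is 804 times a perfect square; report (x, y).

First expand sqrt(804) as a continued fraction. With x_i = (sqrt(804) + m_i)/d_i and (m_0, d_0) = (0, 1): a_0 = floor(sqrt(804)) = 28, since 28^2 = 784 <= 804 < 841 = 29^2.
Iterate m_{i+1} = d_i*a_i - m_i, d_{i+1} = (804 - m_{i+1}^2)/d_i, a_{i+1} = floor((a_0 + m_{i+1})/d_{i+1}):
  m_1 = 1*28 - 0 = 28, d_1 = (804 - 28^2)/1 = 20/1 = 20, a_1 = floor((28 + 28)/20) = 2.
  m_2 = 20*2 - 28 = 12, d_2 = (804 - 12^2)/20 = 660/20 = 33, a_2 = floor((28 + 12)/33) = 1.
  m_3 = 33*1 - 12 = 21, d_3 = (804 - 21^2)/33 = 363/33 = 11, a_3 = floor((28 + 21)/11) = 4.
  m_4 = 11*4 - 21 = 23, d_4 = (804 - 23^2)/11 = 275/11 = 25, a_4 = floor((28 + 23)/25) = 2.
  m_5 = 25*2 - 23 = 27, d_5 = (804 - 27^2)/25 = 75/25 = 3, a_5 = floor((28 + 27)/3) = 18.
  m_6 = 3*18 - 27 = 27, d_6 = (804 - 27^2)/3 = 75/3 = 25, a_6 = floor((28 + 27)/25) = 2.
  m_7 = 25*2 - 27 = 23, d_7 = (804 - 23^2)/25 = 275/25 = 11, a_7 = floor((28 + 23)/11) = 4.
  m_8 = 11*4 - 23 = 21, d_8 = (804 - 21^2)/11 = 363/11 = 33, a_8 = floor((28 + 21)/33) = 1.
  m_9 = 33*1 - 21 = 12, d_9 = (804 - 12^2)/33 = 660/33 = 20, a_9 = floor((28 + 12)/20) = 2.
  m_10 = 20*2 - 12 = 28, d_10 = (804 - 28^2)/20 = 20/20 = 1, a_10 = floor((28 + 28)/1) = 56.
  m_11 = 1*56 - 28 = 28, d_11 = (804 - 28^2)/1 = 20/1 = 20: (m_11, d_11) = (m_1, d_1) = (28, 20), so from here the quotients repeat a_1, ..., a_10; the period length is 10.
So sqrt(804) = [28; (2, 1, 4, 2, 18, 2, 4, 1, 2, 56)] with period length k = 10.
k is even, so the fundamental solution of x^2 - 804y^2 = 1 is (p_{k-1}, q_{k-1}) = (p_9, q_9); compute convergents through index 9.
Convergents (p_i = a_i*p_{i-1} + p_{i-2}, q_i = a_i*q_{i-1} + q_{i-2} with p_{-2}=0, p_{-1}=1, q_{-2}=1, q_{-1}=0):
  i=0: a_0=28, p_0 = 28*1 + 0 = 28, q_0 = 28*0 + 1 = 1.
  i=1: a_1=2, p_1 = 2*28 + 1 = 57, q_1 = 2*1 + 0 = 2.
  i=2: a_2=1, p_2 = 1*57 + 28 = 85, q_2 = 1*2 + 1 = 3.
  i=3: a_3=4, p_3 = 4*85 + 57 = 397, q_3 = 4*3 + 2 = 14.
  i=4: a_4=2, p_4 = 2*397 + 85 = 879, q_4 = 2*14 + 3 = 31.
  i=5: a_5=18, p_5 = 18*879 + 397 = 16219, q_5 = 18*31 + 14 = 572.
  i=6: a_6=2, p_6 = 2*16219 + 879 = 33317, q_6 = 2*572 + 31 = 1175.
  i=7: a_7=4, p_7 = 4*33317 + 16219 = 149487, q_7 = 4*1175 + 572 = 5272.
  i=8: a_8=1, p_8 = 1*149487 + 33317 = 182804, q_8 = 1*5272 + 1175 = 6447.
  i=9: a_9=2, p_9 = 2*182804 + 149487 = 515095, q_9 = 2*6447 + 5272 = 18166.
Check: 515095^2 - 804*18166^2 = 265322859025 - 265322859024 = 1, so (x, y) = (515095, 18166) solves the equation, and by the theorem it is the least positive solution.

(x, y) = (515095, 18166)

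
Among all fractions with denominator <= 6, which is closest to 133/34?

23/6

Expand x = 133/34 as a continued fraction with the Euclidean algorithm:
  133 = 3*34 + 31, so a_0 = 3.
  34 = 1*31 + 3, so a_1 = 1.
  31 = 10*3 + 1, so a_2 = 10.
  3 = 3*1 + 0, so a_3 = 3.
so x = [3; 1, 10, 3].
Convergents (p_i = a_i*p_{i-1} + p_{i-2}, q_i = a_i*q_{i-1} + q_{i-2} with p_{-2}=0, p_{-1}=1, q_{-2}=1, q_{-1}=0), until the denominator exceeds 6:
  i=0: a_0=3, p_0 = 3*1 + 0 = 3, q_0 = 3*0 + 1 = 1.
  i=1: a_1=1, p_1 = 1*3 + 1 = 4, q_1 = 1*1 + 0 = 1.
  i=2: a_2=10, p_2 = 10*4 + 3 = 43, q_2 = 10*1 + 1 = 11.
q_2 = 11 > 6, so the last convergent with denominator <= 6 is p_1/q_1 = 4/1.
The closest fraction with denominator <= 6 is either p_1/q_1 or the intermediate fraction (k*p_1 + p_0)/(k*q_1 + q_0) with the largest k >= 1 whose denominator stays <= 6; these approach x as k grows, and every other convergent or intermediate fraction in range is farther away.
Largest k: floor((6 - q_0)/q_1) = floor((6 - 1)/1) = 5.
That gives (5*4 + 3)/(5*1 + 1) = 23/6.
Compare the errors: |x - 4/1| = |133*1 - 4*34|/(34*1) = 3/34, and |x - 23/6| = |133*6 - 23*34|/(34*6) = 16/204.
Cross-multiplying, 16*34 = 544 < 612 = 3*204, so 16/204 is smaller: the intermediate fraction 23/6 is closer to x than 4/1.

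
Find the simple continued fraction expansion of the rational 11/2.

[5; 2]

Run the Euclidean algorithm on 11 and 2; the successive quotients are the partial quotients a_0, a_1, ... (each step inverts the fractional part left over by the previous one):
  11 = 5*2 + 1, so a_0 = 5.
  2 = 2*1 + 0, so a_1 = 2.
The remainder reaches 0 after 2 divisions, so the expansion has 2 partial quotients, read off in order.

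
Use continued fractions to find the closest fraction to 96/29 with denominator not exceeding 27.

Expand x = 96/29 as a continued fraction with the Euclidean algorithm:
  96 = 3*29 + 9, so a_0 = 3.
  29 = 3*9 + 2, so a_1 = 3.
  9 = 4*2 + 1, so a_2 = 4.
  2 = 2*1 + 0, so a_3 = 2.
so x = [3; 3, 4, 2].
Convergents (p_i = a_i*p_{i-1} + p_{i-2}, q_i = a_i*q_{i-1} + q_{i-2} with p_{-2}=0, p_{-1}=1, q_{-2}=1, q_{-1}=0), until the denominator exceeds 27:
  i=0: a_0=3, p_0 = 3*1 + 0 = 3, q_0 = 3*0 + 1 = 1.
  i=1: a_1=3, p_1 = 3*3 + 1 = 10, q_1 = 3*1 + 0 = 3.
  i=2: a_2=4, p_2 = 4*10 + 3 = 43, q_2 = 4*3 + 1 = 13.
  i=3: a_3=2, p_3 = 2*43 + 10 = 96, q_3 = 2*13 + 3 = 29.
q_3 = 29 > 27, so the last convergent with denominator <= 27 is p_2/q_2 = 43/13.
The closest fraction with denominator <= 27 is either p_2/q_2 or the intermediate fraction (k*p_2 + p_1)/(k*q_2 + q_1) with the largest k >= 1 whose denominator stays <= 27; these approach x as k grows, and every other convergent or intermediate fraction in range is farther away.
Largest k: floor((27 - q_1)/q_2) = floor((27 - 3)/13) = 1.
That gives (1*43 + 10)/(1*13 + 3) = 53/16.
Compare the errors: |x - 43/13| = |96*13 - 43*29|/(29*13) = 1/377, and |x - 53/16| = |96*16 - 53*29|/(29*16) = 1/464.
Cross-multiplying, 1*377 = 377 < 464 = 1*464, so 1/464 is smaller: the intermediate fraction 53/16 is closer to x than 43/13.

53/16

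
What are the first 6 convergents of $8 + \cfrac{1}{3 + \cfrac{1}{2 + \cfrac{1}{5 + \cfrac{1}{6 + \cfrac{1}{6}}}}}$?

Using the convergent recurrence p_i = a_i*p_{i-1} + p_{i-2}, q_i = a_i*q_{i-1} + q_{i-2} with p_{-2}=0, p_{-1}=1, q_{-2}=1, q_{-1}=0:
  i=0: a_0=8, p_0 = 8*1 + 0 = 8, q_0 = 8*0 + 1 = 1.
  i=1: a_1=3, p_1 = 3*8 + 1 = 25, q_1 = 3*1 + 0 = 3.
  i=2: a_2=2, p_2 = 2*25 + 8 = 58, q_2 = 2*3 + 1 = 7.
  i=3: a_3=5, p_3 = 5*58 + 25 = 315, q_3 = 5*7 + 3 = 38.
  i=4: a_4=6, p_4 = 6*315 + 58 = 1948, q_4 = 6*38 + 7 = 235.
  i=5: a_5=6, p_5 = 6*1948 + 315 = 12003, q_5 = 6*235 + 38 = 1448.

8/1, 25/3, 58/7, 315/38, 1948/235, 12003/1448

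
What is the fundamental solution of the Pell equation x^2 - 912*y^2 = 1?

First expand sqrt(912) as a continued fraction. With x_i = (sqrt(912) + m_i)/d_i and (m_0, d_0) = (0, 1): a_0 = floor(sqrt(912)) = 30, since 30^2 = 900 <= 912 < 961 = 31^2.
Iterate m_{i+1} = d_i*a_i - m_i, d_{i+1} = (912 - m_{i+1}^2)/d_i, a_{i+1} = floor((a_0 + m_{i+1})/d_{i+1}):
  m_1 = 1*30 - 0 = 30, d_1 = (912 - 30^2)/1 = 12/1 = 12, a_1 = floor((30 + 30)/12) = 5.
  m_2 = 12*5 - 30 = 30, d_2 = (912 - 30^2)/12 = 12/12 = 1, a_2 = floor((30 + 30)/1) = 60.
  m_3 = 1*60 - 30 = 30, d_3 = (912 - 30^2)/1 = 12/1 = 12: (m_3, d_3) = (m_1, d_1) = (30, 12), so from here the quotients repeat a_1, a_2; the period length is 2.
So sqrt(912) = [30; (5, 60)] with period length k = 2.
k is even, so the fundamental solution of x^2 - 912y^2 = 1 is (p_{k-1}, q_{k-1}) = (p_1, q_1); compute convergents through index 1.
Convergents (p_i = a_i*p_{i-1} + p_{i-2}, q_i = a_i*q_{i-1} + q_{i-2} with p_{-2}=0, p_{-1}=1, q_{-2}=1, q_{-1}=0):
  i=0: a_0=30, p_0 = 30*1 + 0 = 30, q_0 = 30*0 + 1 = 1.
  i=1: a_1=5, p_1 = 5*30 + 1 = 151, q_1 = 5*1 + 0 = 5.
Check: 151^2 - 912*5^2 = 22801 - 22800 = 1, so (x, y) = (151, 5) solves the equation, and by the theorem it is the least positive solution.

(x, y) = (151, 5)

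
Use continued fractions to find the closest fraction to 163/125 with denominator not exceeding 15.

Expand x = 163/125 as a continued fraction with the Euclidean algorithm:
  163 = 1*125 + 38, so a_0 = 1.
  125 = 3*38 + 11, so a_1 = 3.
  38 = 3*11 + 5, so a_2 = 3.
  11 = 2*5 + 1, so a_3 = 2.
  5 = 5*1 + 0, so a_4 = 5.
so x = [1; 3, 3, 2, 5].
Convergents (p_i = a_i*p_{i-1} + p_{i-2}, q_i = a_i*q_{i-1} + q_{i-2} with p_{-2}=0, p_{-1}=1, q_{-2}=1, q_{-1}=0), until the denominator exceeds 15:
  i=0: a_0=1, p_0 = 1*1 + 0 = 1, q_0 = 1*0 + 1 = 1.
  i=1: a_1=3, p_1 = 3*1 + 1 = 4, q_1 = 3*1 + 0 = 3.
  i=2: a_2=3, p_2 = 3*4 + 1 = 13, q_2 = 3*3 + 1 = 10.
  i=3: a_3=2, p_3 = 2*13 + 4 = 30, q_3 = 2*10 + 3 = 23.
q_3 = 23 > 15, so the last convergent with denominator <= 15 is p_2/q_2 = 13/10.
The closest fraction with denominator <= 15 is either p_2/q_2 or the intermediate fraction (k*p_2 + p_1)/(k*q_2 + q_1) with the largest k >= 1 whose denominator stays <= 15; these approach x as k grows, and every other convergent or intermediate fraction in range is farther away.
Largest k: floor((15 - q_1)/q_2) = floor((15 - 3)/10) = 1.
That gives (1*13 + 4)/(1*10 + 3) = 17/13.
Compare the errors: |x - 13/10| = |163*10 - 13*125|/(125*10) = 5/1250, and |x - 17/13| = |163*13 - 17*125|/(125*13) = 6/1625.
Cross-multiplying, 6*1250 = 7500 < 8125 = 5*1625, so 6/1625 is smaller: the intermediate fraction 17/13 is closer to x than 13/10.

17/13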